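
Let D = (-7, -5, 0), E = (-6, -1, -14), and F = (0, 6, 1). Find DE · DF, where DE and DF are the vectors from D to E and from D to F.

37

DE = E − D = (1, 4, -14)
DF = F − D = (7, 11, 1)
DE · DF = 1·7 + 4·11 + (-14)·1 = 7 + 44 - 14 = 37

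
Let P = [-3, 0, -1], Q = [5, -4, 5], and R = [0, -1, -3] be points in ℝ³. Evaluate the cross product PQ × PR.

PQ = (8, -4, 6)
PR = (3, -1, -2)
i: (-4)·(-2) - 6·(-1) = 8 - (-6) = 14
j: 6·3 - 8·(-2) = 18 - (-16) = 34
k: 8·(-1) - (-4)·3 = -8 - (-12) = 4
PQ × PR = (14, 34, 4)

(14, 34, 4)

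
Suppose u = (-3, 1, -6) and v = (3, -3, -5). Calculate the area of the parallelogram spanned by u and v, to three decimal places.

i: 1·(-5) - (-6)·(-3) = -5 - 18 = -23
j: (-6)·3 - (-3)·(-5) = -18 - 15 = -33
k: (-3)·(-3) - 1·3 = 9 - 3 = 6
u × v = (-23, -33, 6)
|u × v| = √((-23)² + (-33)² + 6²) = √1654 ≈ 40.6694

40.669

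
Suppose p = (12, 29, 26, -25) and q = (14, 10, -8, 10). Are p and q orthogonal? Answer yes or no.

yes

p · q = 12·14 + 29·10 + 26·(-8) + (-25)·10 = 168 + 290 - 208 - 250 = 0
Zero, so the vectors are orthogonal.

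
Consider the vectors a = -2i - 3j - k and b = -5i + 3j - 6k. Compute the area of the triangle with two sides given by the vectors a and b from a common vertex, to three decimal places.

15.256

i: (-3)·(-6) - (-1)·3 = 18 - (-3) = 21
j: (-1)·(-5) - (-2)·(-6) = 5 - 12 = -7
k: (-2)·3 - (-3)·(-5) = -6 - 15 = -21
a × b = (21, -7, -21)
|a × b| = √(21² + (-7)² + (-21)²) = √931 ≈ 30.5123
area = ½ · 30.5123 ≈ 15.256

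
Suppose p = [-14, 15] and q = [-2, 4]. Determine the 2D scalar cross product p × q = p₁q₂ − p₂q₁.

-26

(-14)·4 - 15·(-2) = -56 - (-30) = -26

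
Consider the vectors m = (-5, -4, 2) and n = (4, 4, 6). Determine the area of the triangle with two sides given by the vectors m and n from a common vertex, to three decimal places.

24.920

i: (-4)·6 - 2·4 = -24 - 8 = -32
j: 2·4 - (-5)·6 = 8 - (-30) = 38
k: (-5)·4 - (-4)·4 = -20 - (-16) = -4
m × n = (-32, 38, -4)
|m × n| = √((-32)² + 38² + (-4)²) = √2484 ≈ 49.8397
area = ½ · 49.8397 ≈ 24.920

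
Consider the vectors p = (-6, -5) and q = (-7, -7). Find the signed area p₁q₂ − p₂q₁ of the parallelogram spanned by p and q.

7

(-6)·(-7) - (-5)·(-7) = 42 - 35 = 7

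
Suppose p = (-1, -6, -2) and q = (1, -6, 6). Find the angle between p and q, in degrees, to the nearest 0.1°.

65.1

p · q = (-1)·1 + (-6)·(-6) + (-2)·6 = -1 + 36 - 12 = 23
|p|² = 1 + 36 + 4 = 41,  |p| = √41 ≈ 6.403124
|q|² = 1 + 36 + 36 = 73,  |q| = √73 ≈ 8.544004
cos θ = 23 / (6.403124 · 8.544004) ≈ 0.42041
θ = arccos(0.42041) ≈ 65.1°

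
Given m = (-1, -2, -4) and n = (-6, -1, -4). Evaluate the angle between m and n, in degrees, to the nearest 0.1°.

m · n = (-1)·(-6) + (-2)·(-1) + (-4)·(-4) = 6 + 2 + 16 = 24
|m|² = 1 + 4 + 16 = 21,  |m| = √21 ≈ 4.582576
|n|² = 36 + 1 + 16 = 53,  |n| = √53 ≈ 7.280110
cos θ = 24 / (4.582576 · 7.280110) ≈ 0.71939
θ = arccos(0.71939) ≈ 44.0°

44.0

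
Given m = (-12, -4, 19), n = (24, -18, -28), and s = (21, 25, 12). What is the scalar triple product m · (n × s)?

16278

n × s:
i: (-18)·12 - (-28)·25 = -216 - (-700) = 484
j: (-28)·21 - 24·12 = -588 - 288 = -876
k: 24·25 - (-18)·21 = 600 - (-378) = 978
n × s = (484, -876, 978)
m · (n × s) = (-12)·484 + (-4)·(-876) + 19·978 = -5808 + 3504 + 18582 = 16278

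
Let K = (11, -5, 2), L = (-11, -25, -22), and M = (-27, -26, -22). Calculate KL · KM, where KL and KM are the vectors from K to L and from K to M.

KL = L − K = (-22, -20, -24)
KM = M − K = (-38, -21, -24)
KL · KM = (-22)·(-38) + (-20)·(-21) + (-24)·(-24) = 836 + 420 + 576 = 1832

1832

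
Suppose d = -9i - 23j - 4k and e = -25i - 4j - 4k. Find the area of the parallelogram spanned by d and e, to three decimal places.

i: (-23)·(-4) - (-4)·(-4) = 92 - 16 = 76
j: (-4)·(-25) - (-9)·(-4) = 100 - 36 = 64
k: (-9)·(-4) - (-23)·(-25) = 36 - 575 = -539
d × e = (76, 64, -539)
|d × e| = √(76² + 64² + (-539)²) = √300393 ≈ 548.0812

548.081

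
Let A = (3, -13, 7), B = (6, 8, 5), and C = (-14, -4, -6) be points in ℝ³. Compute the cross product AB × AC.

(-255, 73, 384)

AB = (3, 21, -2)
AC = (-17, 9, -13)
i: 21·(-13) - (-2)·9 = -273 - (-18) = -255
j: (-2)·(-17) - 3·(-13) = 34 - (-39) = 73
k: 3·9 - 21·(-17) = 27 - (-357) = 384
AB × AC = (-255, 73, 384)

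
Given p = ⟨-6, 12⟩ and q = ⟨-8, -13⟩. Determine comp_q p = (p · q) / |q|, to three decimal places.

p · q = (-6)·(-8) + 12·(-13) = 48 - 156 = -108
|q| = √(64 + 169) = √233 ≈ 15.2643
comp_q p = -108 / √233 ≈ -7.075

-7.075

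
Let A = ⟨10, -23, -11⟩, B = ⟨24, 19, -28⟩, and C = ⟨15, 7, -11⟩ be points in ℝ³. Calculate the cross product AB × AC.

AB = (14, 42, -17)
AC = (5, 30, 0)
i: 42·0 - (-17)·30 = 0 - (-510) = 510
j: (-17)·5 - 14·0 = -85 - 0 = -85
k: 14·30 - 42·5 = 420 - 210 = 210
AB × AC = (510, -85, 210)

(510, -85, 210)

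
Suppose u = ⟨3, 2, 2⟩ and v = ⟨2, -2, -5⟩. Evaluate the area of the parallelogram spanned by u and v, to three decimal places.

22.293

i: 2·(-5) - 2·(-2) = -10 - (-4) = -6
j: 2·2 - 3·(-5) = 4 - (-15) = 19
k: 3·(-2) - 2·2 = -6 - 4 = -10
u × v = (-6, 19, -10)
|u × v| = √((-6)² + 19² + (-10)²) = √497 ≈ 22.2935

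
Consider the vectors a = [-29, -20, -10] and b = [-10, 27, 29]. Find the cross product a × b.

(-310, 941, -983)

i: (-20)·29 - (-10)·27 = -580 - (-270) = -310
j: (-10)·(-10) - (-29)·29 = 100 - (-841) = 941
k: (-29)·27 - (-20)·(-10) = -783 - 200 = -983
a × b = (-310, 941, -983)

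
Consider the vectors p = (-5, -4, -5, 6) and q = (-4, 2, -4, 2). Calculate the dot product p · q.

44

p · q = (-5)·(-4) + (-4)·2 + (-5)·(-4) + 6·2 = 20 - 8 + 20 + 12 = 44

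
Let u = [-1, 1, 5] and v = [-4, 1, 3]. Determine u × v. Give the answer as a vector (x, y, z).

i: 1·3 - 5·1 = 3 - 5 = -2
j: 5·(-4) - (-1)·3 = -20 - (-3) = -17
k: (-1)·1 - 1·(-4) = -1 - (-4) = 3
u × v = (-2, -17, 3)

(-2, -17, 3)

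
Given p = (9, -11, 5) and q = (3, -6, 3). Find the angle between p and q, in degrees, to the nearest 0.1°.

12.7

p · q = 9·3 + (-11)·(-6) + 5·3 = 27 + 66 + 15 = 108
|p|² = 81 + 121 + 25 = 227,  |p| = √227 ≈ 15.066519
|q|² = 9 + 36 + 9 = 54,  |q| = √54 ≈ 7.348469
cos θ = 108 / (15.066519 · 7.348469) ≈ 0.97547
θ = arccos(0.97547) ≈ 12.7°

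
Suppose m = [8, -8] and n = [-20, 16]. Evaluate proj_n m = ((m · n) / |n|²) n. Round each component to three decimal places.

(8.780, -7.024)

m · n = 8·(-20) + (-8)·16 = -160 - 128 = -288
|n|² = 400 + 256 = 656
proj_n m = (-288/656) · (-20, 16) ≈ (8.780, -7.024)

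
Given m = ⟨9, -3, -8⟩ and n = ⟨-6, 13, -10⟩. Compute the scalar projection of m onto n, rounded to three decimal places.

m · n = 9·(-6) + (-3)·13 + (-8)·(-10) = -54 - 39 + 80 = -13
|n| = √(36 + 169 + 100) = √305 ≈ 17.4642
comp_n m = -13 / √305 ≈ -0.744

-0.744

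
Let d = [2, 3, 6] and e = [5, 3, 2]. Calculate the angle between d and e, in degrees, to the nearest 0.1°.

d · e = 2·5 + 3·3 + 6·2 = 10 + 9 + 12 = 31
|d|² = 4 + 9 + 36 = 49,  |d| = √49 ≈ 7.000000
|e|² = 25 + 9 + 4 = 38,  |e| = √38 ≈ 6.164414
cos θ = 31 / (7.000000 · 6.164414) ≈ 0.71841
θ = arccos(0.71841) ≈ 44.1°

44.1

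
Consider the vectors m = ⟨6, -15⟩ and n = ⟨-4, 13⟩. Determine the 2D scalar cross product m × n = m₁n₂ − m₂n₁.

18

6·13 - (-15)·(-4) = 78 - 60 = 18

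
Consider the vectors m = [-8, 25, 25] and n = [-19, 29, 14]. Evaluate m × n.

(-375, -363, 243)

i: 25·14 - 25·29 = 350 - 725 = -375
j: 25·(-19) - (-8)·14 = -475 - (-112) = -363
k: (-8)·29 - 25·(-19) = -232 - (-475) = 243
m × n = (-375, -363, 243)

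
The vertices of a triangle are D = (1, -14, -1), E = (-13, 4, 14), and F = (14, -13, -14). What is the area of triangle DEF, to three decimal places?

175.837

DE = (-14, 18, 15),  DF = (13, 1, -13)
i: 18·(-13) - 15·1 = -234 - 15 = -249
j: 15·13 - (-14)·(-13) = 195 - 182 = 13
k: (-14)·1 - 18·13 = -14 - 234 = -248
DE × DF = (-249, 13, -248)
|DE × DF| = √123674 ≈ 351.6731
area = ½ · 351.6731 ≈ 175.837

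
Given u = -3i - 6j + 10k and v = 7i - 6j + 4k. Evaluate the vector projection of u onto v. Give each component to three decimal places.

u · v = (-3)·7 + (-6)·(-6) + 10·4 = -21 + 36 + 40 = 55
|v|² = 49 + 36 + 16 = 101
proj_v u = (55/101) · (7, -6, 4) ≈ (3.812, -3.267, 2.178)

(3.812, -3.267, 2.178)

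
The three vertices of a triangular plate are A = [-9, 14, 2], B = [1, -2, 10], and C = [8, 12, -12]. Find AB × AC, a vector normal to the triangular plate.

(240, 276, 252)

AB = (10, -16, 8)
AC = (17, -2, -14)
i: (-16)·(-14) - 8·(-2) = 224 - (-16) = 240
j: 8·17 - 10·(-14) = 136 - (-140) = 276
k: 10·(-2) - (-16)·17 = -20 - (-272) = 252
AB × AC = (240, 276, 252)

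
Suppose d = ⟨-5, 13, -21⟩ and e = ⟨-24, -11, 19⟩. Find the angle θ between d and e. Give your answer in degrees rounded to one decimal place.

d · e = (-5)·(-24) + 13·(-11) + (-21)·19 = 120 - 143 - 399 = -422
|d|² = 25 + 169 + 441 = 635,  |d| = √635 ≈ 25.199206
|e|² = 576 + 121 + 361 = 1058,  |e| = √1058 ≈ 32.526912
cos θ = -422 / (25.199206 · 32.526912) ≈ -0.51485
θ = arccos(-0.51485) ≈ 121.0°

121.0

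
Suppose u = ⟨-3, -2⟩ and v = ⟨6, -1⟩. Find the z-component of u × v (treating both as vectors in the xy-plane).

(-3)·(-1) - (-2)·6 = 3 - (-12) = 15

15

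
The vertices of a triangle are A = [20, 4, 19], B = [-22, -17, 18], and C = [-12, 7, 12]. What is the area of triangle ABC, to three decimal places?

426.599

AB = (-42, -21, -1),  AC = (-32, 3, -7)
i: (-21)·(-7) - (-1)·3 = 147 - (-3) = 150
j: (-1)·(-32) - (-42)·(-7) = 32 - 294 = -262
k: (-42)·3 - (-21)·(-32) = -126 - 672 = -798
AB × AC = (150, -262, -798)
|AB × AC| = √727948 ≈ 853.1987
area = ½ · 853.1987 ≈ 426.599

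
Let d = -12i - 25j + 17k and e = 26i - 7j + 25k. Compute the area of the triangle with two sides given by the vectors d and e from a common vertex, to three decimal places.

579.947

i: (-25)·25 - 17·(-7) = -625 - (-119) = -506
j: 17·26 - (-12)·25 = 442 - (-300) = 742
k: (-12)·(-7) - (-25)·26 = 84 - (-650) = 734
d × e = (-506, 742, 734)
|d × e| = √((-506)² + 742² + 734²) = √1345356 ≈ 1159.8948
area = ½ · 1159.8948 ≈ 579.947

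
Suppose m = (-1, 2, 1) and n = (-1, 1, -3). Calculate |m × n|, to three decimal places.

i: 2·(-3) - 1·1 = -6 - 1 = -7
j: 1·(-1) - (-1)·(-3) = -1 - 3 = -4
k: (-1)·1 - 2·(-1) = -1 - (-2) = 1
m × n = (-7, -4, 1)
|m × n| = √((-7)² + (-4)² + 1²) = √66 ≈ 8.1240

8.124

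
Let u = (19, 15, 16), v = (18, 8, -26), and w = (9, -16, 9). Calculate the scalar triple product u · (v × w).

-18236

v × w:
i: 8·9 - (-26)·(-16) = 72 - 416 = -344
j: (-26)·9 - 18·9 = -234 - 162 = -396
k: 18·(-16) - 8·9 = -288 - 72 = -360
v × w = (-344, -396, -360)
u · (v × w) = 19·(-344) + 15·(-396) + 16·(-360) = -6536 - 5940 - 5760 = -18236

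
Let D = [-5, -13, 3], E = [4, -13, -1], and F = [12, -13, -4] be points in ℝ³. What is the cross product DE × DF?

DE = (9, 0, -4)
DF = (17, 0, -7)
i: 0·(-7) - (-4)·0 = 0 - 0 = 0
j: (-4)·17 - 9·(-7) = -68 - (-63) = -5
k: 9·0 - 0·17 = 0 - 0 = 0
DE × DF = (0, -5, 0)

(0, -5, 0)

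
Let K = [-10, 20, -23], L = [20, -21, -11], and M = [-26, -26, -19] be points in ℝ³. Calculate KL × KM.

(388, -312, -2036)

KL = (30, -41, 12)
KM = (-16, -46, 4)
i: (-41)·4 - 12·(-46) = -164 - (-552) = 388
j: 12·(-16) - 30·4 = -192 - 120 = -312
k: 30·(-46) - (-41)·(-16) = -1380 - 656 = -2036
KL × KM = (388, -312, -2036)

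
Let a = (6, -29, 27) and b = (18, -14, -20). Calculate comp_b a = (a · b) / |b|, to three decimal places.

-0.857

a · b = 6·18 + (-29)·(-14) + 27·(-20) = 108 + 406 - 540 = -26
|b| = √(324 + 196 + 400) = √920 ≈ 30.3315
comp_b a = -26 / √920 ≈ -0.857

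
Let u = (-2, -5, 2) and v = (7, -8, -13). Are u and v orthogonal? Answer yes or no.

u · v = (-2)·7 + (-5)·(-8) + 2·(-13) = -14 + 40 - 26 = 0
Zero, so the vectors are orthogonal.

yes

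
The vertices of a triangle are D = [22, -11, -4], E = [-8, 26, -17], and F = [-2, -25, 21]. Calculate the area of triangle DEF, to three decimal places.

DE = (-30, 37, -13),  DF = (-24, -14, 25)
i: 37·25 - (-13)·(-14) = 925 - 182 = 743
j: (-13)·(-24) - (-30)·25 = 312 - (-750) = 1062
k: (-30)·(-14) - 37·(-24) = 420 - (-888) = 1308
DE × DF = (743, 1062, 1308)
|DE × DF| = √3390757 ≈ 1841.4008
area = ½ · 1841.4008 ≈ 920.700

920.700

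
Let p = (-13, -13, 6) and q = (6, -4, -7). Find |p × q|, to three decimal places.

i: (-13)·(-7) - 6·(-4) = 91 - (-24) = 115
j: 6·6 - (-13)·(-7) = 36 - 91 = -55
k: (-13)·(-4) - (-13)·6 = 52 - (-78) = 130
p × q = (115, -55, 130)
|p × q| = √(115² + (-55)² + 130²) = √33150 ≈ 182.0714

182.071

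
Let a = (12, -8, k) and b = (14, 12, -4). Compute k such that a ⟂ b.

18

a · b = 12·14 + (-8)·12 + k·(-4) = 72 - 4k
Set equal to 0: -4k = -72, so k = 18.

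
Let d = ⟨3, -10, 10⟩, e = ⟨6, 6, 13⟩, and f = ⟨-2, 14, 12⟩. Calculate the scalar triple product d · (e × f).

e × f:
i: 6·12 - 13·14 = 72 - 182 = -110
j: 13·(-2) - 6·12 = -26 - 72 = -98
k: 6·14 - 6·(-2) = 84 - (-12) = 96
e × f = (-110, -98, 96)
d · (e × f) = 3·(-110) + (-10)·(-98) + 10·96 = -330 + 980 + 960 = 1610

1610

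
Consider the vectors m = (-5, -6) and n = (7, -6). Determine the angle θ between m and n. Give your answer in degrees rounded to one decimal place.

89.2

m · n = (-5)·7 + (-6)·(-6) = -35 + 36 = 1
|m|² = 25 + 36 = 61,  |m| = √61 ≈ 7.810250
|n|² = 49 + 36 = 85,  |n| = √85 ≈ 9.219544
cos θ = 1 / (7.810250 · 9.219544) ≈ 0.01389
θ = arccos(0.01389) ≈ 89.2°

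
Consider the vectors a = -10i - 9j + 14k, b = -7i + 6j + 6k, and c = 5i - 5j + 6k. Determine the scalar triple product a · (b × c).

-1238

b × c:
i: 6·6 - 6·(-5) = 36 - (-30) = 66
j: 6·5 - (-7)·6 = 30 - (-42) = 72
k: (-7)·(-5) - 6·5 = 35 - 30 = 5
b × c = (66, 72, 5)
a · (b × c) = (-10)·66 + (-9)·72 + 14·5 = -660 - 648 + 70 = -1238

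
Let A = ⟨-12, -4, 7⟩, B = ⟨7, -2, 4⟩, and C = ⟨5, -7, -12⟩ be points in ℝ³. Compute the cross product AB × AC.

(-47, 310, -91)

AB = (19, 2, -3)
AC = (17, -3, -19)
i: 2·(-19) - (-3)·(-3) = -38 - 9 = -47
j: (-3)·17 - 19·(-19) = -51 - (-361) = 310
k: 19·(-3) - 2·17 = -57 - 34 = -91
AB × AC = (-47, 310, -91)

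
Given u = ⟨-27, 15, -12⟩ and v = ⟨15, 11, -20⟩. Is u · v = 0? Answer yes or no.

yes

u · v = (-27)·15 + 15·11 + (-12)·(-20) = -405 + 165 + 240 = 0
Zero, so the vectors are orthogonal.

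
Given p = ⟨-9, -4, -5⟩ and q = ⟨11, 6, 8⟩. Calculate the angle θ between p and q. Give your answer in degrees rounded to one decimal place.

173.1

p · q = (-9)·11 + (-4)·6 + (-5)·8 = -99 - 24 - 40 = -163
|p|² = 81 + 16 + 25 = 122,  |p| = √122 ≈ 11.045361
|q|² = 121 + 36 + 64 = 221,  |q| = √221 ≈ 14.866069
cos θ = -163 / (11.045361 · 14.866069) ≈ -0.99269
θ = arccos(-0.99269) ≈ 173.1°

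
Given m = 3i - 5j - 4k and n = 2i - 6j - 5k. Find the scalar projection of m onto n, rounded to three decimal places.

6.946

m · n = 3·2 + (-5)·(-6) + (-4)·(-5) = 6 + 30 + 20 = 56
|n| = √(4 + 36 + 25) = √65 ≈ 8.0623
comp_n m = 56 / √65 ≈ 6.946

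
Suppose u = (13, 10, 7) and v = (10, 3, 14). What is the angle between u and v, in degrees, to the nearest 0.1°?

34.1

u · v = 13·10 + 10·3 + 7·14 = 130 + 30 + 98 = 258
|u|² = 169 + 100 + 49 = 318,  |u| = √318 ≈ 17.832555
|v|² = 100 + 9 + 196 = 305,  |v| = √305 ≈ 17.464249
cos θ = 258 / (17.832555 · 17.464249) ≈ 0.82843
θ = arccos(0.82843) ≈ 34.1°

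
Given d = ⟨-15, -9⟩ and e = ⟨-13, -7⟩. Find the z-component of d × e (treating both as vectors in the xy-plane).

-12

(-15)·(-7) - (-9)·(-13) = 105 - 117 = -12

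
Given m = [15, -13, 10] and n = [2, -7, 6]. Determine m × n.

(-8, -70, -79)

i: (-13)·6 - 10·(-7) = -78 - (-70) = -8
j: 10·2 - 15·6 = 20 - 90 = -70
k: 15·(-7) - (-13)·2 = -105 - (-26) = -79
m × n = (-8, -70, -79)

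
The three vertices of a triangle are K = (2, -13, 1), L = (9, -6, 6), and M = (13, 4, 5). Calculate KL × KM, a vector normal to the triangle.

KL = (7, 7, 5)
KM = (11, 17, 4)
i: 7·4 - 5·17 = 28 - 85 = -57
j: 5·11 - 7·4 = 55 - 28 = 27
k: 7·17 - 7·11 = 119 - 77 = 42
KL × KM = (-57, 27, 42)

(-57, 27, 42)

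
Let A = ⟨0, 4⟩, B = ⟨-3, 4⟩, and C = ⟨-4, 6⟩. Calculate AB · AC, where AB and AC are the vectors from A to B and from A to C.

AB = B − A = (-3, 0)
AC = C − A = (-4, 2)
AB · AC = (-3)·(-4) + 0·2 = 12 + 0 = 12

12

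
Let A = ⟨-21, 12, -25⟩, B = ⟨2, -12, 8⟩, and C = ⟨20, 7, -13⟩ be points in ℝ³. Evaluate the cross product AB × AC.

(-123, 1077, 869)

AB = (23, -24, 33)
AC = (41, -5, 12)
i: (-24)·12 - 33·(-5) = -288 - (-165) = -123
j: 33·41 - 23·12 = 1353 - 276 = 1077
k: 23·(-5) - (-24)·41 = -115 - (-984) = 869
AB × AC = (-123, 1077, 869)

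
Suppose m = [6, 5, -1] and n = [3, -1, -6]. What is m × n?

i: 5·(-6) - (-1)·(-1) = -30 - 1 = -31
j: (-1)·3 - 6·(-6) = -3 - (-36) = 33
k: 6·(-1) - 5·3 = -6 - 15 = -21
m × n = (-31, 33, -21)

(-31, 33, -21)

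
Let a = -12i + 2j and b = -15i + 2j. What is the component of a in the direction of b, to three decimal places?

12.159

a · b = (-12)·(-15) + 2·2 = 180 + 4 = 184
|b| = √(225 + 4) = √229 ≈ 15.1327
comp_b a = 184 / √229 ≈ 12.159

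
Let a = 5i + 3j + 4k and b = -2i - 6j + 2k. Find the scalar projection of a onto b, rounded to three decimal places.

a · b = 5·(-2) + 3·(-6) + 4·2 = -10 - 18 + 8 = -20
|b| = √(4 + 36 + 4) = √44 ≈ 6.6332
comp_b a = -20 / √44 ≈ -3.015

-3.015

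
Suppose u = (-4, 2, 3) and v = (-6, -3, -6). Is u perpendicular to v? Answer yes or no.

u · v = (-4)·(-6) + 2·(-3) + 3·(-6) = 24 - 6 - 18 = 0
Zero, so the vectors are orthogonal.

yes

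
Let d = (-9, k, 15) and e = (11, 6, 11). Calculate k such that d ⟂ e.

-11

d · e = (-9)·11 + k·6 + 15·11 = 66 + 6k
Set equal to 0: 6k = -66, so k = -11.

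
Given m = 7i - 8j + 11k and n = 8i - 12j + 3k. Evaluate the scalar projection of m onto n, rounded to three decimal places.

m · n = 7·8 + (-8)·(-12) + 11·3 = 56 + 96 + 33 = 185
|n| = √(64 + 144 + 9) = √217 ≈ 14.7309
comp_n m = 185 / √217 ≈ 12.559

12.559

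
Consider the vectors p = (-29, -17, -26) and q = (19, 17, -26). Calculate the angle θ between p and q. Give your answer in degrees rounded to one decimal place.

p · q = (-29)·19 + (-17)·17 + (-26)·(-26) = -551 - 289 + 676 = -164
|p|² = 841 + 289 + 676 = 1806,  |p| = √1806 ≈ 42.497059
|q|² = 361 + 289 + 676 = 1326,  |q| = √1326 ≈ 36.414283
cos θ = -164 / (42.497059 · 36.414283) ≈ -0.10598
θ = arccos(-0.10598) ≈ 96.1°

96.1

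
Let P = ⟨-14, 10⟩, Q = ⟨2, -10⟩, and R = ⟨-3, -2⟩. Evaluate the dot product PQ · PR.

PQ = Q − P = (16, -20)
PR = R − P = (11, -12)
PQ · PR = 16·11 + (-20)·(-12) = 176 + 240 = 416

416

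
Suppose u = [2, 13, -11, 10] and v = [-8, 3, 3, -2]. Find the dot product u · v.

u · v = 2·(-8) + 13·3 + (-11)·3 + 10·(-2) = -16 + 39 - 33 - 20 = -30

-30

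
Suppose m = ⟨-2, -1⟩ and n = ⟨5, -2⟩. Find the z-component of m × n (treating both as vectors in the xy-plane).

9

(-2)·(-2) - (-1)·5 = 4 - (-5) = 9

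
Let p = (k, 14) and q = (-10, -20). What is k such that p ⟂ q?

-28

p · q = k·(-10) + 14·(-20) = -280 - 10k
Set equal to 0: -10k = 280, so k = -28.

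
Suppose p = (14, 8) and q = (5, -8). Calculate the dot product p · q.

p · q = 14·5 + 8·(-8) = 70 - 64 = 6

6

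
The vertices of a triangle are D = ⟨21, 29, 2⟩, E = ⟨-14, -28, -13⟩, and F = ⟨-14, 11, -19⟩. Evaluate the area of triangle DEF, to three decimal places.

DE = (-35, -57, -15),  DF = (-35, -18, -21)
i: (-57)·(-21) - (-15)·(-18) = 1197 - 270 = 927
j: (-15)·(-35) - (-35)·(-21) = 525 - 735 = -210
k: (-35)·(-18) - (-57)·(-35) = 630 - 1995 = -1365
DE × DF = (927, -210, -1365)
|DE × DF| = √2766654 ≈ 1663.3262
area = ½ · 1663.3262 ≈ 831.663

831.663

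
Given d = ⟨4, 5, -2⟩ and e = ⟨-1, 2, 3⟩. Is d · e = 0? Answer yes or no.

yes

d · e = 4·(-1) + 5·2 + (-2)·3 = -4 + 10 - 6 = 0
Zero, so the vectors are orthogonal.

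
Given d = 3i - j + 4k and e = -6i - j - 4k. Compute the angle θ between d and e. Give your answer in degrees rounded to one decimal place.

d · e = 3·(-6) + (-1)·(-1) + 4·(-4) = -18 + 1 - 16 = -33
|d|² = 9 + 1 + 16 = 26,  |d| = √26 ≈ 5.099020
|e|² = 36 + 1 + 16 = 53,  |e| = √53 ≈ 7.280110
cos θ = -33 / (5.099020 · 7.280110) ≈ -0.88897
θ = arccos(-0.88897) ≈ 152.7°

152.7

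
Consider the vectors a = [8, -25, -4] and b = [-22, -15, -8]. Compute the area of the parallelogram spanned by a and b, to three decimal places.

701.145

i: (-25)·(-8) - (-4)·(-15) = 200 - 60 = 140
j: (-4)·(-22) - 8·(-8) = 88 - (-64) = 152
k: 8·(-15) - (-25)·(-22) = -120 - 550 = -670
a × b = (140, 152, -670)
|a × b| = √(140² + 152² + (-670)²) = √491604 ≈ 701.1448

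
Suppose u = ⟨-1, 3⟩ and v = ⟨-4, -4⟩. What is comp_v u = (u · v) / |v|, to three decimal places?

u · v = (-1)·(-4) + 3·(-4) = 4 - 12 = -8
|v| = √(16 + 16) = √32 ≈ 5.6569
comp_v u = -8 / √32 ≈ -1.414

-1.414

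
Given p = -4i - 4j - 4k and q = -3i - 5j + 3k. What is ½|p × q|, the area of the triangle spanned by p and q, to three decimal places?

20.396

i: (-4)·3 - (-4)·(-5) = -12 - 20 = -32
j: (-4)·(-3) - (-4)·3 = 12 - (-12) = 24
k: (-4)·(-5) - (-4)·(-3) = 20 - 12 = 8
p × q = (-32, 24, 8)
|p × q| = √((-32)² + 24² + 8²) = √1664 ≈ 40.7922
area = ½ · 40.7922 ≈ 20.396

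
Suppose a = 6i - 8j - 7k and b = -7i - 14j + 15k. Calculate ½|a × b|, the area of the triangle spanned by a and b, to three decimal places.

i: (-8)·15 - (-7)·(-14) = -120 - 98 = -218
j: (-7)·(-7) - 6·15 = 49 - 90 = -41
k: 6·(-14) - (-8)·(-7) = -84 - 56 = -140
a × b = (-218, -41, -140)
|a × b| = √((-218)² + (-41)² + (-140)²) = √68805 ≈ 262.3071
area = ½ · 262.3071 ≈ 131.154

131.154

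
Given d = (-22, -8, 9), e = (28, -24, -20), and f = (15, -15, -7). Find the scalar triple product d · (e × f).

e × f:
i: (-24)·(-7) - (-20)·(-15) = 168 - 300 = -132
j: (-20)·15 - 28·(-7) = -300 - (-196) = -104
k: 28·(-15) - (-24)·15 = -420 - (-360) = -60
e × f = (-132, -104, -60)
d · (e × f) = (-22)·(-132) + (-8)·(-104) + 9·(-60) = 2904 + 832 - 540 = 3196

3196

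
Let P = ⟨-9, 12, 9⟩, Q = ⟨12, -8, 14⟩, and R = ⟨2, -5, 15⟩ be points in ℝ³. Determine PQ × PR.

(-35, -71, -137)

PQ = (21, -20, 5)
PR = (11, -17, 6)
i: (-20)·6 - 5·(-17) = -120 - (-85) = -35
j: 5·11 - 21·6 = 55 - 126 = -71
k: 21·(-17) - (-20)·11 = -357 - (-220) = -137
PQ × PR = (-35, -71, -137)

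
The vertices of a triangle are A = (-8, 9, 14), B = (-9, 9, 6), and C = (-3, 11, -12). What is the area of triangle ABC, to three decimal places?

AB = (-1, 0, -8),  AC = (5, 2, -26)
i: 0·(-26) - (-8)·2 = 0 - (-16) = 16
j: (-8)·5 - (-1)·(-26) = -40 - 26 = -66
k: (-1)·2 - 0·5 = -2 - 0 = -2
AB × AC = (16, -66, -2)
|AB × AC| = √4616 ≈ 67.9412
area = ½ · 67.9412 ≈ 33.971

33.971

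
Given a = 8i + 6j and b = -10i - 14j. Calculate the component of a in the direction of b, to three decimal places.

a · b = 8·(-10) + 6·(-14) = -80 - 84 = -164
|b| = √(100 + 196) = √296 ≈ 17.2047
comp_b a = -164 / √296 ≈ -9.532

-9.532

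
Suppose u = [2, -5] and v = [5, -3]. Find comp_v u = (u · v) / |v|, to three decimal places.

u · v = 2·5 + (-5)·(-3) = 10 + 15 = 25
|v| = √(25 + 9) = √34 ≈ 5.8310
comp_v u = 25 / √34 ≈ 4.287

4.287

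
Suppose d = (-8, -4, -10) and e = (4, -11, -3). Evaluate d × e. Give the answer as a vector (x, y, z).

i: (-4)·(-3) - (-10)·(-11) = 12 - 110 = -98
j: (-10)·4 - (-8)·(-3) = -40 - 24 = -64
k: (-8)·(-11) - (-4)·4 = 88 - (-16) = 104
d × e = (-98, -64, 104)

(-98, -64, 104)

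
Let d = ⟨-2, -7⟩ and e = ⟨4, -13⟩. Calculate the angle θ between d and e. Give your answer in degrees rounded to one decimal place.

d · e = (-2)·4 + (-7)·(-13) = -8 + 91 = 83
|d|² = 4 + 49 = 53,  |d| = √53 ≈ 7.280110
|e|² = 16 + 169 = 185,  |e| = √185 ≈ 13.601471
cos θ = 83 / (7.280110 · 13.601471) ≈ 0.83821
θ = arccos(0.83821) ≈ 33.0°

33.0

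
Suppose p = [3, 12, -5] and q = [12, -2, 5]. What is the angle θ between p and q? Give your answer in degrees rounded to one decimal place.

p · q = 3·12 + 12·(-2) + (-5)·5 = 36 - 24 - 25 = -13
|p|² = 9 + 144 + 25 = 178,  |p| = √178 ≈ 13.341664
|q|² = 144 + 4 + 25 = 173,  |q| = √173 ≈ 13.152946
cos θ = -13 / (13.341664 · 13.152946) ≈ -0.07408
θ = arccos(-0.07408) ≈ 94.2°

94.2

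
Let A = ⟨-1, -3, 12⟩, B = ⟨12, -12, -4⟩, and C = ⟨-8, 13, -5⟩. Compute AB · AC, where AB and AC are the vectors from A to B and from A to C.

37

AB = B − A = (13, -9, -16)
AC = C − A = (-7, 16, -17)
AB · AC = 13·(-7) + (-9)·16 + (-16)·(-17) = -91 - 144 + 272 = 37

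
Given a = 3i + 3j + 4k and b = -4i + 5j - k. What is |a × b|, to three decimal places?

i: 3·(-1) - 4·5 = -3 - 20 = -23
j: 4·(-4) - 3·(-1) = -16 - (-3) = -13
k: 3·5 - 3·(-4) = 15 - (-12) = 27
a × b = (-23, -13, 27)
|a × b| = √((-23)² + (-13)² + 27²) = √1427 ≈ 37.7757

37.776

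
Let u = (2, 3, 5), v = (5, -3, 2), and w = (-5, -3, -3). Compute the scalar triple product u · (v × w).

-105

v × w:
i: (-3)·(-3) - 2·(-3) = 9 - (-6) = 15
j: 2·(-5) - 5·(-3) = -10 - (-15) = 5
k: 5·(-3) - (-3)·(-5) = -15 - 15 = -30
v × w = (15, 5, -30)
u · (v × w) = 2·15 + 3·5 + 5·(-30) = 30 + 15 - 150 = -105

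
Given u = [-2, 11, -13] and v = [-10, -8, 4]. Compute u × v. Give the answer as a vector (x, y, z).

i: 11·4 - (-13)·(-8) = 44 - 104 = -60
j: (-13)·(-10) - (-2)·4 = 130 - (-8) = 138
k: (-2)·(-8) - 11·(-10) = 16 - (-110) = 126
u × v = (-60, 138, 126)

(-60, 138, 126)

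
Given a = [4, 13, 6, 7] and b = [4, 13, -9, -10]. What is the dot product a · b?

a · b = 4·4 + 13·13 + 6·(-9) + 7·(-10) = 16 + 169 - 54 - 70 = 61

61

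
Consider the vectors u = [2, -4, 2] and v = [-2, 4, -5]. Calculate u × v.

i: (-4)·(-5) - 2·4 = 20 - 8 = 12
j: 2·(-2) - 2·(-5) = -4 - (-10) = 6
k: 2·4 - (-4)·(-2) = 8 - 8 = 0
u × v = (12, 6, 0)

(12, 6, 0)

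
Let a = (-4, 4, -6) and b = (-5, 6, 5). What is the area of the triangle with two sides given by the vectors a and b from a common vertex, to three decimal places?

i: 4·5 - (-6)·6 = 20 - (-36) = 56
j: (-6)·(-5) - (-4)·5 = 30 - (-20) = 50
k: (-4)·6 - 4·(-5) = -24 - (-20) = -4
a × b = (56, 50, -4)
|a × b| = √(56² + 50² + (-4)²) = √5652 ≈ 75.1798
area = ½ · 75.1798 ≈ 37.590

37.590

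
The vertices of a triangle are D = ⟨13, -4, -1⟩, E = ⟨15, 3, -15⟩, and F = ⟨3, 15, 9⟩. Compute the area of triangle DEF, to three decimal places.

186.387

DE = (2, 7, -14),  DF = (-10, 19, 10)
i: 7·10 - (-14)·19 = 70 - (-266) = 336
j: (-14)·(-10) - 2·10 = 140 - 20 = 120
k: 2·19 - 7·(-10) = 38 - (-70) = 108
DE × DF = (336, 120, 108)
|DE × DF| = √138960 ≈ 372.7734
area = ½ · 372.7734 ≈ 186.387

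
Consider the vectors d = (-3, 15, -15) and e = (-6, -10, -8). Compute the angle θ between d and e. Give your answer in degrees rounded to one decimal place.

d · e = (-3)·(-6) + 15·(-10) + (-15)·(-8) = 18 - 150 + 120 = -12
|d|² = 9 + 225 + 225 = 459,  |d| = √459 ≈ 21.424285
|e|² = 36 + 100 + 64 = 200,  |e| = √200 ≈ 14.142136
cos θ = -12 / (21.424285 · 14.142136) ≈ -0.03961
θ = arccos(-0.03961) ≈ 92.3°

92.3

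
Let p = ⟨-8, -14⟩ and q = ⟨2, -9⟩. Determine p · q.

p · q = (-8)·2 + (-14)·(-9) = -16 + 126 = 110

110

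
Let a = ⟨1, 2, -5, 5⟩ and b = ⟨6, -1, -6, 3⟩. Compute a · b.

49

a · b = 1·6 + 2·(-1) + (-5)·(-6) + 5·3 = 6 - 2 + 30 + 15 = 49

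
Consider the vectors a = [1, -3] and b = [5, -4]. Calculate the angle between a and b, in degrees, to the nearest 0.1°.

a · b = 1·5 + (-3)·(-4) = 5 + 12 = 17
|a|² = 1 + 9 = 10,  |a| = √10 ≈ 3.162278
|b|² = 25 + 16 = 41,  |b| = √41 ≈ 6.403124
cos θ = 17 / (3.162278 · 6.403124) ≈ 0.83957
θ = arccos(0.83957) ≈ 32.9°

32.9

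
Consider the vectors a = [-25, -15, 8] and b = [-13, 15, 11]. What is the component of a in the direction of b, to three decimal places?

a · b = (-25)·(-13) + (-15)·15 + 8·11 = 325 - 225 + 88 = 188
|b| = √(169 + 225 + 121) = √515 ≈ 22.6936
comp_b a = 188 / √515 ≈ 8.284

8.284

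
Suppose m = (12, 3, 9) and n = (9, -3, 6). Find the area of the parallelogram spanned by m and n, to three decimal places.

i: 3·6 - 9·(-3) = 18 - (-27) = 45
j: 9·9 - 12·6 = 81 - 72 = 9
k: 12·(-3) - 3·9 = -36 - 27 = -63
m × n = (45, 9, -63)
|m × n| = √(45² + 9² + (-63)²) = √6075 ≈ 77.9423

77.942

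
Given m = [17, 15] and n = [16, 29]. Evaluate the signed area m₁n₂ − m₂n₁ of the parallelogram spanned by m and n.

17·29 - 15·16 = 493 - 240 = 253

253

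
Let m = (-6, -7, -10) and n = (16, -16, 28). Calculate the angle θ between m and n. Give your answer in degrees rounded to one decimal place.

122.6

m · n = (-6)·16 + (-7)·(-16) + (-10)·28 = -96 + 112 - 280 = -264
|m|² = 36 + 49 + 100 = 185,  |m| = √185 ≈ 13.601471
|n|² = 256 + 256 + 784 = 1296,  |n| = √1296 ≈ 36.000000
cos θ = -264 / (13.601471 · 36.000000) ≈ -0.53916
θ = arccos(-0.53916) ≈ 122.6°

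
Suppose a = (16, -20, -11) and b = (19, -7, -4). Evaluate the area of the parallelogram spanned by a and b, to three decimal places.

304.726

i: (-20)·(-4) - (-11)·(-7) = 80 - 77 = 3
j: (-11)·19 - 16·(-4) = -209 - (-64) = -145
k: 16·(-7) - (-20)·19 = -112 - (-380) = 268
a × b = (3, -145, 268)
|a × b| = √(3² + (-145)² + 268²) = √92858 ≈ 304.7261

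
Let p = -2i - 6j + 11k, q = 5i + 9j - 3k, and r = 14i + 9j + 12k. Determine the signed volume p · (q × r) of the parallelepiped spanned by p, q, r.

q × r:
i: 9·12 - (-3)·9 = 108 - (-27) = 135
j: (-3)·14 - 5·12 = -42 - 60 = -102
k: 5·9 - 9·14 = 45 - 126 = -81
q × r = (135, -102, -81)
p · (q × r) = (-2)·135 + (-6)·(-102) + 11·(-81) = -270 + 612 - 891 = -549

-549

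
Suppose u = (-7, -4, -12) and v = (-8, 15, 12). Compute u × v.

(132, 180, -137)

i: (-4)·12 - (-12)·15 = -48 - (-180) = 132
j: (-12)·(-8) - (-7)·12 = 96 - (-84) = 180
k: (-7)·15 - (-4)·(-8) = -105 - 32 = -137
u × v = (132, 180, -137)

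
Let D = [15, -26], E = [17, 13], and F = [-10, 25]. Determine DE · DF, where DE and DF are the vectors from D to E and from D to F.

1939

DE = E − D = (2, 39)
DF = F − D = (-25, 51)
DE · DF = 2·(-25) + 39·51 = -50 + 1989 = 1939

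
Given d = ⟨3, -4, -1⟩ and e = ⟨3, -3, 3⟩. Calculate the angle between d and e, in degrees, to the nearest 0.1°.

d · e = 3·3 + (-4)·(-3) + (-1)·3 = 9 + 12 - 3 = 18
|d|² = 9 + 16 + 1 = 26,  |d| = √26 ≈ 5.099020
|e|² = 9 + 9 + 9 = 27,  |e| = √27 ≈ 5.196152
cos θ = 18 / (5.099020 · 5.196152) ≈ 0.67937
θ = arccos(0.67937) ≈ 47.2°

47.2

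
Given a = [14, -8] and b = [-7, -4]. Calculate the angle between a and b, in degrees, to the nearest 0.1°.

120.5

a · b = 14·(-7) + (-8)·(-4) = -98 + 32 = -66
|a|² = 196 + 64 = 260,  |a| = √260 ≈ 16.124515
|b|² = 49 + 16 = 65,  |b| = √65 ≈ 8.062258
cos θ = -66 / (16.124515 · 8.062258) ≈ -0.50769
θ = arccos(-0.50769) ≈ 120.5°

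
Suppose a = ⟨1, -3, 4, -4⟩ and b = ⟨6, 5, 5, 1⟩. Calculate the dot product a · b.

7

a · b = 1·6 + (-3)·5 + 4·5 + (-4)·1 = 6 - 15 + 20 - 4 = 7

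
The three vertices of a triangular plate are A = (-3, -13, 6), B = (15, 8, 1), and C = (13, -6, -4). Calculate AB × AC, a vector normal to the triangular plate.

AB = (18, 21, -5)
AC = (16, 7, -10)
i: 21·(-10) - (-5)·7 = -210 - (-35) = -175
j: (-5)·16 - 18·(-10) = -80 - (-180) = 100
k: 18·7 - 21·16 = 126 - 336 = -210
AB × AC = (-175, 100, -210)

(-175, 100, -210)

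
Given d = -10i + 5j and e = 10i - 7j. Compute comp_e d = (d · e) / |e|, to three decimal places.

d · e = (-10)·10 + 5·(-7) = -100 - 35 = -135
|e| = √(100 + 49) = √149 ≈ 12.2066
comp_e d = -135 / √149 ≈ -11.060

-11.060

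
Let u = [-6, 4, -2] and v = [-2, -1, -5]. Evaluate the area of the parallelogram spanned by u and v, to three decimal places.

36.824

i: 4·(-5) - (-2)·(-1) = -20 - 2 = -22
j: (-2)·(-2) - (-6)·(-5) = 4 - 30 = -26
k: (-6)·(-1) - 4·(-2) = 6 - (-8) = 14
u × v = (-22, -26, 14)
|u × v| = √((-22)² + (-26)² + 14²) = √1356 ≈ 36.8239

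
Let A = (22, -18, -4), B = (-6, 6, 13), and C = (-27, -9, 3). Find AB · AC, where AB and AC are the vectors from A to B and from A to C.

1707

AB = B − A = (-28, 24, 17)
AC = C − A = (-49, 9, 7)
AB · AC = (-28)·(-49) + 24·9 + 17·7 = 1372 + 216 + 119 = 1707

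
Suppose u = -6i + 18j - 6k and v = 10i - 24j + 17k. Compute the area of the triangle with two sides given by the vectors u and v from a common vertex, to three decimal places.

i: 18·17 - (-6)·(-24) = 306 - 144 = 162
j: (-6)·10 - (-6)·17 = -60 - (-102) = 42
k: (-6)·(-24) - 18·10 = 144 - 180 = -36
u × v = (162, 42, -36)
|u × v| = √(162² + 42² + (-36)²) = √29304 ≈ 171.1841
area = ½ · 171.1841 ≈ 85.592

85.592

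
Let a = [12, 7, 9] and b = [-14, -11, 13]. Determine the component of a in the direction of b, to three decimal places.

a · b = 12·(-14) + 7·(-11) + 9·13 = -168 - 77 + 117 = -128
|b| = √(196 + 121 + 169) = √486 ≈ 22.0454
comp_b a = -128 / √486 ≈ -5.806

-5.806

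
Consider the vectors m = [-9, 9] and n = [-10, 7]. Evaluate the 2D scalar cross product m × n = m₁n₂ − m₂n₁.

27

(-9)·7 - 9·(-10) = -63 - (-90) = 27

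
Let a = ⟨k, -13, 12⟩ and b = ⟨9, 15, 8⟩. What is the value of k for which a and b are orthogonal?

11

a · b = k·9 + (-13)·15 + 12·8 = -99 + 9k
Set equal to 0: 9k = 99, so k = 11.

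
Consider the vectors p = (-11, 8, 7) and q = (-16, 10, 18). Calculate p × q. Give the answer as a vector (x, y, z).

i: 8·18 - 7·10 = 144 - 70 = 74
j: 7·(-16) - (-11)·18 = -112 - (-198) = 86
k: (-11)·10 - 8·(-16) = -110 - (-128) = 18
p × q = (74, 86, 18)

(74, 86, 18)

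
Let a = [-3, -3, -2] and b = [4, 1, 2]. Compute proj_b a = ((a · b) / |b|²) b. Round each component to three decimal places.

a · b = (-3)·4 + (-3)·1 + (-2)·2 = -12 - 3 - 4 = -19
|b|² = 16 + 1 + 4 = 21
proj_b a = (-19/21) · (4, 1, 2) ≈ (-3.619, -0.905, -1.810)

(-3.619, -0.905, -1.810)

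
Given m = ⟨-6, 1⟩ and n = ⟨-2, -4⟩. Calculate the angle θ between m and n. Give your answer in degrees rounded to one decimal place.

m · n = (-6)·(-2) + 1·(-4) = 12 - 4 = 8
|m|² = 36 + 1 = 37,  |m| = √37 ≈ 6.082763
|n|² = 4 + 16 = 20,  |n| = √20 ≈ 4.472136
cos θ = 8 / (6.082763 · 4.472136) ≈ 0.29409
θ = arccos(0.29409) ≈ 72.9°

72.9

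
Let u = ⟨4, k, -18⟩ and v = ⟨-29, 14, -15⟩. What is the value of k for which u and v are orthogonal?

-11

u · v = 4·(-29) + k·14 + (-18)·(-15) = 154 + 14k
Set equal to 0: 14k = -154, so k = -11.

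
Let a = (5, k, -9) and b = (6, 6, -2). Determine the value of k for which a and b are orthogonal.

-8

a · b = 5·6 + k·6 + (-9)·(-2) = 48 + 6k
Set equal to 0: 6k = -48, so k = -8.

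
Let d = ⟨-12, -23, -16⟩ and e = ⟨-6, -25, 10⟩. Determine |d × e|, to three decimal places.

i: (-23)·10 - (-16)·(-25) = -230 - 400 = -630
j: (-16)·(-6) - (-12)·10 = 96 - (-120) = 216
k: (-12)·(-25) - (-23)·(-6) = 300 - 138 = 162
d × e = (-630, 216, 162)
|d × e| = √((-630)² + 216² + 162²) = √469800 ≈ 685.4196

685.420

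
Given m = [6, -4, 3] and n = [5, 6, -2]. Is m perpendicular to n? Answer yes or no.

m · n = 6·5 + (-4)·6 + 3·(-2) = 30 - 24 - 6 = 0
Zero, so the vectors are orthogonal.

yes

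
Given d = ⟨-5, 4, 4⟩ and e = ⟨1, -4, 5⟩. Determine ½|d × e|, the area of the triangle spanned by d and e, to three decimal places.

24.459

i: 4·5 - 4·(-4) = 20 - (-16) = 36
j: 4·1 - (-5)·5 = 4 - (-25) = 29
k: (-5)·(-4) - 4·1 = 20 - 4 = 16
d × e = (36, 29, 16)
|d × e| = √(36² + 29² + 16²) = √2393 ≈ 48.9183
area = ½ · 48.9183 ≈ 24.459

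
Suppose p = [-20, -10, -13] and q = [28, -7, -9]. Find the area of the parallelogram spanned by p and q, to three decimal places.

i: (-10)·(-9) - (-13)·(-7) = 90 - 91 = -1
j: (-13)·28 - (-20)·(-9) = -364 - 180 = -544
k: (-20)·(-7) - (-10)·28 = 140 - (-280) = 420
p × q = (-1, -544, 420)
|p × q| = √((-1)² + (-544)² + 420²) = √472337 ≈ 687.2678

687.268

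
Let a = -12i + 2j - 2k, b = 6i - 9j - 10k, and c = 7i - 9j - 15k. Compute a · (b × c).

b × c:
i: (-9)·(-15) - (-10)·(-9) = 135 - 90 = 45
j: (-10)·7 - 6·(-15) = -70 - (-90) = 20
k: 6·(-9) - (-9)·7 = -54 - (-63) = 9
b × c = (45, 20, 9)
a · (b × c) = (-12)·45 + 2·20 + (-2)·9 = -540 + 40 - 18 = -518

-518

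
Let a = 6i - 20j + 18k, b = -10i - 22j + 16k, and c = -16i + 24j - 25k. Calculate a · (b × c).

460

b × c:
i: (-22)·(-25) - 16·24 = 550 - 384 = 166
j: 16·(-16) - (-10)·(-25) = -256 - 250 = -506
k: (-10)·24 - (-22)·(-16) = -240 - 352 = -592
b × c = (166, -506, -592)
a · (b × c) = 6·166 + (-20)·(-506) + 18·(-592) = 996 + 10120 - 10656 = 460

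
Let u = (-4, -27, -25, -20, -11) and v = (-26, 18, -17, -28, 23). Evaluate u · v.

u · v = (-4)·(-26) + (-27)·18 + (-25)·(-17) + (-20)·(-28) + (-11)·23 = 104 - 486 + 425 + 560 - 253 = 350

350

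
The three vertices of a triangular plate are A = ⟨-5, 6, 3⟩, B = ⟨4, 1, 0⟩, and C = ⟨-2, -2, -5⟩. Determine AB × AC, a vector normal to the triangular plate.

AB = (9, -5, -3)
AC = (3, -8, -8)
i: (-5)·(-8) - (-3)·(-8) = 40 - 24 = 16
j: (-3)·3 - 9·(-8) = -9 - (-72) = 63
k: 9·(-8) - (-5)·3 = -72 - (-15) = -57
AB × AC = (16, 63, -57)

(16, 63, -57)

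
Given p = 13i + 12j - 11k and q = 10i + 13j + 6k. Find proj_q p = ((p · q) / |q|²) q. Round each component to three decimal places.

(7.213, 9.377, 4.328)

p · q = 13·10 + 12·13 + (-11)·6 = 130 + 156 - 66 = 220
|q|² = 100 + 169 + 36 = 305
proj_q p = (220/305) · (10, 13, 6) ≈ (7.213, 9.377, 4.328)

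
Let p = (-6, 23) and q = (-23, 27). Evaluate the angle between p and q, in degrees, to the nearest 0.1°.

p · q = (-6)·(-23) + 23·27 = 138 + 621 = 759
|p|² = 36 + 529 = 565,  |p| = √565 ≈ 23.769729
|q|² = 529 + 729 = 1258,  |q| = √1258 ≈ 35.468296
cos θ = 759 / (23.769729 · 35.468296) ≈ 0.90028
θ = arccos(0.90028) ≈ 25.8°

25.8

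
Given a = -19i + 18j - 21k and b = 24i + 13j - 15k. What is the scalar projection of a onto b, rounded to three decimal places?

a · b = (-19)·24 + 18·13 + (-21)·(-15) = -456 + 234 + 315 = 93
|b| = √(576 + 169 + 225) = √970 ≈ 31.1448
comp_b a = 93 / √970 ≈ 2.986

2.986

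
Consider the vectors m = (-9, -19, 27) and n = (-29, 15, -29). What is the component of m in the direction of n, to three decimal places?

-18.480

m · n = (-9)·(-29) + (-19)·15 + 27·(-29) = 261 - 285 - 783 = -807
|n| = √(841 + 225 + 841) = √1907 ≈ 43.6692
comp_n m = -807 / √1907 ≈ -18.480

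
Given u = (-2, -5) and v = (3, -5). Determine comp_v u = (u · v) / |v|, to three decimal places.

3.258

u · v = (-2)·3 + (-5)·(-5) = -6 + 25 = 19
|v| = √(9 + 25) = √34 ≈ 5.8310
comp_v u = 19 / √34 ≈ 3.258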